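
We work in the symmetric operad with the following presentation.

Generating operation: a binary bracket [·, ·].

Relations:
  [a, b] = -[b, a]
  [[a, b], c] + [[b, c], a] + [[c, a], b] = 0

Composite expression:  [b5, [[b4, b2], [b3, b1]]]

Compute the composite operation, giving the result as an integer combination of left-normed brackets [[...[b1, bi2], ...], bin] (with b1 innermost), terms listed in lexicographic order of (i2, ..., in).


[[[[b1, b3], b2], b4], b5] - [[[[b1, b3], b4], b2], b5]

Expand each bracket as ab - ba; the b1-initial words give the coefficients.
Composite bracket: [b5, [[b4, b2], [b3, b1]]]
The bracket unfolds into 16 signed words via [a, b] = ab - ba (2^4 = 16).
Words beginning with b1 determine it all:
  sign of b1b3b2b4b5 is +1, so it contributes +[[[[b1, b3], b2], b4], b5]
  sign of b1b3b4b2b5 is -1, so it contributes -[[[[b1, b3], b4], b2], b5]


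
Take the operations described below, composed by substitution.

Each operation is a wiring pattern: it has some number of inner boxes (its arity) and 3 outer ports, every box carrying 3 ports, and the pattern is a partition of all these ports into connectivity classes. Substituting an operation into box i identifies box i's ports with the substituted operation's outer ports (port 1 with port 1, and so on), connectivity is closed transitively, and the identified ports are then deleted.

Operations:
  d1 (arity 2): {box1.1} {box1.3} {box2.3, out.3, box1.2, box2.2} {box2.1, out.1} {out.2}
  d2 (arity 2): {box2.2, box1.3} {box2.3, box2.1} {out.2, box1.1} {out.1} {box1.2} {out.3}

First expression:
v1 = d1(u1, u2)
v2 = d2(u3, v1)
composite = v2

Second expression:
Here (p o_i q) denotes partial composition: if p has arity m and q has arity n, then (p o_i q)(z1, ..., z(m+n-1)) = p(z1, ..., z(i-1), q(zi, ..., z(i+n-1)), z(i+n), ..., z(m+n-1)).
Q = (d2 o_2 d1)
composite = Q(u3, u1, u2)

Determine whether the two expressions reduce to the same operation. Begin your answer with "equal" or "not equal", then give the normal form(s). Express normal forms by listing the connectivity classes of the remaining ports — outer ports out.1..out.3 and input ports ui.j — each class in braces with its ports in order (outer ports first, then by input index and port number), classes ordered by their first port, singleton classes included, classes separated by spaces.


equal: each reduces to {out.1} {out.2, u3.1} {out.3} {u1.1} {u1.2, u2.1, u2.2, u2.3} {u1.3} {u3.2} {u3.3}

Reducing the first expression gives {out.1} {out.2, u3.1} {out.3} {u1.1} {u1.2, u2.1, u2.2, u2.3} {u1.3} {u3.2} {u3.3}
Reducing the second expression gives {out.1} {out.2, u3.1} {out.3} {u1.1} {u1.2, u2.1, u2.2, u2.3} {u1.3} {u3.2} {u3.3}
The forms coincide; equal.


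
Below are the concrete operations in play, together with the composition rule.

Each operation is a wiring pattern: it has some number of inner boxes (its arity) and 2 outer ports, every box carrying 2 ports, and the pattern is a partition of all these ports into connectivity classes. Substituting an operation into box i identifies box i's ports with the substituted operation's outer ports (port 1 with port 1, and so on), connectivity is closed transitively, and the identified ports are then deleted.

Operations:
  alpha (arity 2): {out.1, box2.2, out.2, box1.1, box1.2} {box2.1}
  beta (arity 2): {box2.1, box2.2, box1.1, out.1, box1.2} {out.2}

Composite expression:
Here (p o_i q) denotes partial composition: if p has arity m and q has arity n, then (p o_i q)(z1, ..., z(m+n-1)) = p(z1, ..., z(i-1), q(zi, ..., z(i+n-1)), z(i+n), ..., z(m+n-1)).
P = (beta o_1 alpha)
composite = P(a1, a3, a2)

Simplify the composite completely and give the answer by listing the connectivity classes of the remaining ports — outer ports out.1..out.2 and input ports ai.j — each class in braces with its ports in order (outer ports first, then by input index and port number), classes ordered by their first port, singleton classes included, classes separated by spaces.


{out.1, a1.1, a1.2, a2.1, a2.2, a3.2} {out.2} {a3.1}

Treat the ports identified at beta as solder joints: merge, then drop.
the subtree at alpha composes to {out.1, out.2, a1.1, a1.2, a3.2} {a3.1} on (a1, a3); out.j = own outer ports
the subtree at beta composes to {out.1, a1.1, a1.2, a2.1, a2.2, a3.2} {out.2} {a3.1} on (a1, a3, a2); out.j = own outer ports


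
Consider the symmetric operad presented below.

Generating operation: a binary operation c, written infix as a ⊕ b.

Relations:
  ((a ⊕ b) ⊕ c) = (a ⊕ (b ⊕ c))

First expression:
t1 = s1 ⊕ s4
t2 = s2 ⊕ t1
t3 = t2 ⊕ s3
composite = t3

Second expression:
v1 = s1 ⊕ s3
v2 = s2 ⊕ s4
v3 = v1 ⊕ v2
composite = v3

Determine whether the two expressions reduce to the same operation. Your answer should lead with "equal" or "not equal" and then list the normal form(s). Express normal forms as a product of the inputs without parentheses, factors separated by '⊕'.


Normal form of the first expression: s2 ⊕ s1 ⊕ s4 ⊕ s3
Normal form of the second expression: s1 ⊕ s3 ⊕ s2 ⊕ s4
Distinct normal forms: not equal.

not equal — first s2 ⊕ s1 ⊕ s4 ⊕ s3, second s1 ⊕ s3 ⊕ s2 ⊕ s4


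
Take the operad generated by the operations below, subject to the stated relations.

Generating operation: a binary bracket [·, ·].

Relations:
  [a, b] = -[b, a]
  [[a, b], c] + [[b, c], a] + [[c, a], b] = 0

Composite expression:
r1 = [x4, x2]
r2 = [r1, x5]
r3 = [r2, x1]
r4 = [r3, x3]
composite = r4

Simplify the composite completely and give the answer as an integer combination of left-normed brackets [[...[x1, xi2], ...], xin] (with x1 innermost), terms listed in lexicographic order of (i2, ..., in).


[[[[x1, x2], x4], x5], x3] - [[[[x1, x4], x2], x5], x3] - [[[[x1, x5], x2], x4], x3] + [[[[x1, x5], x4], x2], x3]

In the tensor algebra, words opening x1 carry the x1-anchored form.
Composite bracket: [[[[x4, x2], x5], x1], x3]
The bracket unfolds into 16 signed words via [a, b] = ab - ba (2^4 = 16).
Words beginning with x1 determine it all:
  from x1x2x4x5x3, sign +1: term +[[[[x1, x2], x4], x5], x3]
  from x1x4x2x5x3, sign -1: term -[[[[x1, x4], x2], x5], x3]
  from x1x5x2x4x3, sign -1: term -[[[[x1, x5], x2], x4], x3]
  from x1x5x4x2x3, sign +1: term +[[[[x1, x5], x4], x2], x3]


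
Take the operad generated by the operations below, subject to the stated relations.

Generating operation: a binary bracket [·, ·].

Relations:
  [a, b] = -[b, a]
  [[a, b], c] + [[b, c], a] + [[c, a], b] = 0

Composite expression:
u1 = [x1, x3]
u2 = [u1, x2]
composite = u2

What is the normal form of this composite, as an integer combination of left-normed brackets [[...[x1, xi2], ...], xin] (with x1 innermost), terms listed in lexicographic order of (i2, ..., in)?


Left-normed coefficients sit on the x1-initial expansion words.
Composite bracket: [[x1, x3], x2]
Applying ab - ba throughout gives 4 signed words (2^2 = 4).
Words beginning with x1 determine it all:
  x1x3x2 appears with sign +1, giving the term +[[x1, x3], x2]

[[x1, x3], x2]


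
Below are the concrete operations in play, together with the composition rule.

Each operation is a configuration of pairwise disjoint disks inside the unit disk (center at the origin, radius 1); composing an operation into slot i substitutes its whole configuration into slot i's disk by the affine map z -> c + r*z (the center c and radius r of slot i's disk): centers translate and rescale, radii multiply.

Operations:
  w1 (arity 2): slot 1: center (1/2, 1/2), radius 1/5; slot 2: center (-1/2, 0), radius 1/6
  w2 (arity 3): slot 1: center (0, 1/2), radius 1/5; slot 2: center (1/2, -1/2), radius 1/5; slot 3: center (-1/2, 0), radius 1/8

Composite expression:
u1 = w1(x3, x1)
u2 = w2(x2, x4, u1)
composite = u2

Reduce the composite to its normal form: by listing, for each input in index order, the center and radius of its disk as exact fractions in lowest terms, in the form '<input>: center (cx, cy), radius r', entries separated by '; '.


Follow each x-input down from w2: c' goes to c + r*c', radius to r*r'.
tracing x2 down its 1-map path: center (0, 1/2), radius 1/5
tracing x4 down its 1-map path: center (1/2, -1/2), radius 1/5
tracing x3 down its 2-map path: center (-7/16, 1/16), radius 1/40
tracing x1 down its 2-map path: center (-9/16, 0), radius 1/48

x1: center (-9/16, 0), radius 1/48; x2: center (0, 1/2), radius 1/5; x3: center (-7/16, 1/16), radius 1/40; x4: center (1/2, -1/2), radius 1/5


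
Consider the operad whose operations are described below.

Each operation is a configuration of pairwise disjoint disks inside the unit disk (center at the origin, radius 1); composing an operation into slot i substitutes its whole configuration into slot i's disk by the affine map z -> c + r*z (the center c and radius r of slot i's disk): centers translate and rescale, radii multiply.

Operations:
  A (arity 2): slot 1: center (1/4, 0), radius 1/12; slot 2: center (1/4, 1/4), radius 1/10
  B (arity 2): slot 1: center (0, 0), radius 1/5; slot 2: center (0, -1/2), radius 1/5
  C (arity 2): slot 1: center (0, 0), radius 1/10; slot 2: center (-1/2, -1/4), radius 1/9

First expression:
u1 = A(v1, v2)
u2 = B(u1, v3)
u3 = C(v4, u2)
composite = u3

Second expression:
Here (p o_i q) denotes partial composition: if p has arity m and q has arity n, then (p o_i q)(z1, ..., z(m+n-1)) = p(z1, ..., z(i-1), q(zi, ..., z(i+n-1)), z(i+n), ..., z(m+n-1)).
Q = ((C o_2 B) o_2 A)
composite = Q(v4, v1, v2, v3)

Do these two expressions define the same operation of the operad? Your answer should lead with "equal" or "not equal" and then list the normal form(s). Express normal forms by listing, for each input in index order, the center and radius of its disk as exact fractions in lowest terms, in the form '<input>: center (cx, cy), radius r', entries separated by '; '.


equal; the common form is v1: center (-89/180, -1/4), radius 1/540; v2: center (-89/180, -11/45), radius 1/450; v3: center (-1/2, -11/36), radius 1/45; v4: center (0, 0), radius 1/10


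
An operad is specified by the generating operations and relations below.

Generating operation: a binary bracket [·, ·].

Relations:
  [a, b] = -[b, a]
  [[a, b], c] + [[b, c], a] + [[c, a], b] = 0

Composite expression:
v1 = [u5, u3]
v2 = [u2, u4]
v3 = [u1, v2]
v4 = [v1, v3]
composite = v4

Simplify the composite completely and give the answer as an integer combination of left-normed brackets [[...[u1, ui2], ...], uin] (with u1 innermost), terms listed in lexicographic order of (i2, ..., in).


In the tensor algebra, words opening u1 carry the u1-anchored form.
Composite bracket: [[u5, u3], [u1, [u2, u4]]]
Under [a, b] = ab - ba we get 16 signed associative words (2^4 = 16).
Collect the words opening with u1:
  from u1u2u4u3u5, sign +1: term +[[[[u1, u2], u4], u3], u5]
  from u1u2u4u5u3, sign -1: term -[[[[u1, u2], u4], u5], u3]
  from u1u4u2u3u5, sign -1: term -[[[[u1, u4], u2], u3], u5]
  from u1u4u2u5u3, sign +1: term +[[[[u1, u4], u2], u5], u3]

[[[[u1, u2], u4], u3], u5] - [[[[u1, u2], u4], u5], u3] - [[[[u1, u4], u2], u3], u5] + [[[[u1, u4], u2], u5], u3]


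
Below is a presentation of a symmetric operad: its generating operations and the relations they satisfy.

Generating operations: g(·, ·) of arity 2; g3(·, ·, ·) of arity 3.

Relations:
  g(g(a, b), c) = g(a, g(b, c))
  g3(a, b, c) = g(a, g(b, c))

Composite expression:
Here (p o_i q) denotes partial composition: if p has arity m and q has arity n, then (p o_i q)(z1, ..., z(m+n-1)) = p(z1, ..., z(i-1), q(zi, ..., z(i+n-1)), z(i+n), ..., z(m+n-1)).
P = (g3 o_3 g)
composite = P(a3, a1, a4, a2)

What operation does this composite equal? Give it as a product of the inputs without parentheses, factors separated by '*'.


a3 * a1 * a4 * a2

Every regrouping of g3 is equal, so read the a-inputs in written order.
g(a4, a2) unparenthesizes to a4 * a2
g3(a3, a1, g(a4, a2)) unparenthesizes to a3 * a1 * a4 * a2


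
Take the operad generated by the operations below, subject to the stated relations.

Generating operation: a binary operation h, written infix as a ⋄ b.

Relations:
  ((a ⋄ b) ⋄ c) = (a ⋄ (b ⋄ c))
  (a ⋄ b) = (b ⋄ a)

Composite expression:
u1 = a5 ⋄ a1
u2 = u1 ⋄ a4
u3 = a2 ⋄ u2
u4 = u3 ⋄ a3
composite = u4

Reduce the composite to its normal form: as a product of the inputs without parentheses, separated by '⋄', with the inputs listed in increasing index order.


Shape and order are irrelevant to h; the a-input set decides.
(a5 ⋄ a1) collapses to a5 ⋄ a1
((a5 ⋄ a1) ⋄ a4) collapses to a5 ⋄ a1 ⋄ a4
(a2 ⋄ ((a5 ⋄ a1) ⋄ a4)) collapses to a2 ⋄ a5 ⋄ a1 ⋄ a4
((a2 ⋄ ((a5 ⋄ a1) ⋄ a4)) ⋄ a3) collapses to a2 ⋄ a5 ⋄ a1 ⋄ a4 ⋄ a3
reordering the factors by index: a1 ⋄ a2 ⋄ a3 ⋄ a4 ⋄ a5

a1 ⋄ a2 ⋄ a3 ⋄ a4 ⋄ a5


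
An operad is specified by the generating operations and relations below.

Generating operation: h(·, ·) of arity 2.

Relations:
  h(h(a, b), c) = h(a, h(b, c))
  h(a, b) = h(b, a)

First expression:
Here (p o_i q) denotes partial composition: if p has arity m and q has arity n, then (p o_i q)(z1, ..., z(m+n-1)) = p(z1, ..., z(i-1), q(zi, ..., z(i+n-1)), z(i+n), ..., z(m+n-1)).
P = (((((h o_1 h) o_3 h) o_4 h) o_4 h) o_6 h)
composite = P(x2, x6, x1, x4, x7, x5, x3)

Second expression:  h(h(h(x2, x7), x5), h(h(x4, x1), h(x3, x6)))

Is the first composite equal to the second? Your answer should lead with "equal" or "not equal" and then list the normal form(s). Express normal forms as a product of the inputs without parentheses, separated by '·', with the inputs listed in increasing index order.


equal; both compose to x1 · x2 · x3 · x4 · x5 · x6 · x7

In normal form, the first expression is x1 · x2 · x3 · x4 · x5 · x6 · x7
In normal form, the second expression is x1 · x2 · x3 · x4 · x5 · x6 · x7
Identical normal forms: equal.


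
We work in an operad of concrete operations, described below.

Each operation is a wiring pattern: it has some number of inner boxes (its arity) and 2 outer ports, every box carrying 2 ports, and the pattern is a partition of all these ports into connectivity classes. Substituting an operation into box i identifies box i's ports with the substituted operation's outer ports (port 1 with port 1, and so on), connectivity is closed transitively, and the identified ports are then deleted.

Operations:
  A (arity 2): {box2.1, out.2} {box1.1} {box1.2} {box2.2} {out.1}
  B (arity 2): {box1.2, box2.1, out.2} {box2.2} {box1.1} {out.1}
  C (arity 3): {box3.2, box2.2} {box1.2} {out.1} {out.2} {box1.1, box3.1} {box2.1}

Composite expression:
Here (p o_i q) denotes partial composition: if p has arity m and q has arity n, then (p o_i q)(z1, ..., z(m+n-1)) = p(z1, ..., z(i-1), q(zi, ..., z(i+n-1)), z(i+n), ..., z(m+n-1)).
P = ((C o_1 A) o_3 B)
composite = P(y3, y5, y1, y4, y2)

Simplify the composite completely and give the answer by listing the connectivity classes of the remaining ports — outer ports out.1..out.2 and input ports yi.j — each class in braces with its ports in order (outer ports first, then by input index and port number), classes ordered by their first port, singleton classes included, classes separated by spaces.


Two ports join when wires chain via C-identified ports.
the subtree at A composes to {out.1} {out.2, y5.1} {y3.1} {y3.2} {y5.2} on (y3, y5); out.j = own outer ports
the subtree at B composes to {out.1} {out.2, y1.2, y4.1} {y1.1} {y4.2} on (y1, y4); out.j = own outer ports
the subtree at C composes to {out.1} {out.2} {y1.1} {y1.2, y2.2, y4.1} {y2.1} {y3.1} {y3.2} {y4.2} {y5.1} {y5.2} on (y3, y5, y1, y4, y2); out.j = own outer ports

{out.1} {out.2} {y1.1} {y1.2, y2.2, y4.1} {y2.1} {y3.1} {y3.2} {y4.2} {y5.1} {y5.2}


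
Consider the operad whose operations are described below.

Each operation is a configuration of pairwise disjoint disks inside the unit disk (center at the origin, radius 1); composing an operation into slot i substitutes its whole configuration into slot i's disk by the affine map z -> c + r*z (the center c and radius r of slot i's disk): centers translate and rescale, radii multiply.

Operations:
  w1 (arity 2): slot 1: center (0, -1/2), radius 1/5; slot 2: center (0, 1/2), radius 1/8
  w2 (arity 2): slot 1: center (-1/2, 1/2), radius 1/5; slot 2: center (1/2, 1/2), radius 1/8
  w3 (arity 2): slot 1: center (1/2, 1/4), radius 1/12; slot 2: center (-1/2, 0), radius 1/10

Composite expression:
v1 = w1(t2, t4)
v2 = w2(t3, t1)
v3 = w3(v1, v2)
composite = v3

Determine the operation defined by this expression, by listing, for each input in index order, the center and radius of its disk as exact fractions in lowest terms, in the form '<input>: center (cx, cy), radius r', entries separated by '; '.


t1: center (-9/20, 1/20), radius 1/80; t2: center (1/2, 5/24), radius 1/60; t3: center (-11/20, 1/20), radius 1/50; t4: center (1/2, 7/24), radius 1/96

Nesting under w3 composes maps z -> c + r*z down each t-path.
t2 passes through 2 substitutions, ending at center (1/2, 5/24), radius 1/60
t4 passes through 2 substitutions, ending at center (1/2, 7/24), radius 1/96
t3 passes through 2 substitutions, ending at center (-11/20, 1/20), radius 1/50
t1 passes through 2 substitutions, ending at center (-9/20, 1/20), radius 1/80


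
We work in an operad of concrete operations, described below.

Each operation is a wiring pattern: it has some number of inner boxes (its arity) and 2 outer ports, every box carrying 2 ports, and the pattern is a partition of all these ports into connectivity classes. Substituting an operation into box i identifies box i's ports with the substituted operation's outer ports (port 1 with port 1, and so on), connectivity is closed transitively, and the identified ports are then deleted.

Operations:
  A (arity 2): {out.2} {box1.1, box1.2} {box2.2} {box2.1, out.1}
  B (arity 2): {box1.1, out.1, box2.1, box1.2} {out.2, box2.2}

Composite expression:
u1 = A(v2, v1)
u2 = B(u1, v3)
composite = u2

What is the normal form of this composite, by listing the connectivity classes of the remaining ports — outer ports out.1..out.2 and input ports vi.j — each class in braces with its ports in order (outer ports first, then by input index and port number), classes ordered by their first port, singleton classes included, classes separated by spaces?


{out.1, v1.1, v3.1} {out.2, v3.2} {v1.2} {v2.1, v2.2}

After gluing at B, chains via deleted ports link the v-ports.
A over (v2, v1) gives {out.1, v1.1} {out.2} {v1.2} {v2.1, v2.2}, out.j being that stage's outer ports
B over (v2, v1, v3) gives {out.1, v1.1, v3.1} {out.2, v3.2} {v1.2} {v2.1, v2.2}, out.j being that stage's outer ports


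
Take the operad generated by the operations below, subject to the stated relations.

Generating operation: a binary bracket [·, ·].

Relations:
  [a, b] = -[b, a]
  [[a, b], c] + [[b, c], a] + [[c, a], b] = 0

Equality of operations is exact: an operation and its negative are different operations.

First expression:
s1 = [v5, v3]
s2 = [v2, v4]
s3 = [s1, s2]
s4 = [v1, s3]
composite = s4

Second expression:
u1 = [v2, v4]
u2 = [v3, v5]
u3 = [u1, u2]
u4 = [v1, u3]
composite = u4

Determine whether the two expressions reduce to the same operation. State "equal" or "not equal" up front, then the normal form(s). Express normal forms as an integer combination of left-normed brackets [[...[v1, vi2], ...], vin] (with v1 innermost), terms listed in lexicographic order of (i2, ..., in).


equal; both compose to [[[[v1, v2], v4], v3], v5] - [[[[v1, v2], v4], v5], v3] - [[[[v1, v3], v5], v2], v4] + [[[[v1, v3], v5], v4], v2] - [[[[v1, v4], v2], v3], v5] + [[[[v1, v4], v2], v5], v3] + [[[[v1, v5], v3], v2], v4] - [[[[v1, v5], v3], v4], v2]


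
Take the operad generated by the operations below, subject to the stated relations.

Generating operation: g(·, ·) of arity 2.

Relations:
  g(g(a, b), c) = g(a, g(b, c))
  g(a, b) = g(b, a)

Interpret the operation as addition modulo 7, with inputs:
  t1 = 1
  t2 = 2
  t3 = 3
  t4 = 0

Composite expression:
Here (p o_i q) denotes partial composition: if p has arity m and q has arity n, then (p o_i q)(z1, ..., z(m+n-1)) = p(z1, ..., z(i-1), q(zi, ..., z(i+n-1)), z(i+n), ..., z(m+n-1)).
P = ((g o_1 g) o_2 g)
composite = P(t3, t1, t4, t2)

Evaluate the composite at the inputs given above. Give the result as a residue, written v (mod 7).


g(t1, t4) = 1
g(t3, g(t1, t4)) = 4
g(g(t3, g(t1, t4)), t2) = 6

6 (mod 7)


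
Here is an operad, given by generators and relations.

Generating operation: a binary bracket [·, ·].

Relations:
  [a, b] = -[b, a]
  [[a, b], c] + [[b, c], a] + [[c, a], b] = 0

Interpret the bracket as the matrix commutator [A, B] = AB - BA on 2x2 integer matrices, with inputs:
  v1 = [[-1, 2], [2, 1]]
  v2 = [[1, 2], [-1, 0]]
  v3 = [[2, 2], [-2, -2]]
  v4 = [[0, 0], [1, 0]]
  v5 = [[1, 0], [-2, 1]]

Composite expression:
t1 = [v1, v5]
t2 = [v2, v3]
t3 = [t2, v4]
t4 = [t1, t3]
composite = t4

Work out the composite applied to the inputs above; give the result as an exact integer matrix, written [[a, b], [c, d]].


[[0, 0], [80, 0]]

[v1, v5] = [[-4, 0], [-4, 4]]
[v2, v3] = [[-2, -6], [-2, 2]]
[[v2, v3], v4] = [[-6, 0], [4, 6]]
[[v1, v5], [[v2, v3], v4]] = [[0, 0], [80, 0]]


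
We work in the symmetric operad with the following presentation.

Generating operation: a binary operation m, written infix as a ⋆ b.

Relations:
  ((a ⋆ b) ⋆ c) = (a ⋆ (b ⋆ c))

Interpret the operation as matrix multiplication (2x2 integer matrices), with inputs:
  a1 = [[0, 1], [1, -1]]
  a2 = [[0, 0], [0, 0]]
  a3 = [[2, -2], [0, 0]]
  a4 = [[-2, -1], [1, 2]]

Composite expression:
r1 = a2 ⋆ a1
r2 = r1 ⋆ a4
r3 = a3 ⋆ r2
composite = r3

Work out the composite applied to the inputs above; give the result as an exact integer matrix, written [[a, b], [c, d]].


[[0, 0], [0, 0]]

(a2 ⋆ a1) = [[0, 0], [0, 0]]
((a2 ⋆ a1) ⋆ a4) = [[0, 0], [0, 0]]
(a3 ⋆ ((a2 ⋆ a1) ⋆ a4)) = [[0, 0], [0, 0]]


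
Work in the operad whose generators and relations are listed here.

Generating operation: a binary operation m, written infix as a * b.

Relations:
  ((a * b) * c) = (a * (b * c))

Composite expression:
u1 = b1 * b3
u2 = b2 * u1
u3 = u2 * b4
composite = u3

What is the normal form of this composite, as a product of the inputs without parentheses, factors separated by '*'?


b2 * b1 * b3 * b4

All parenthesizations of m agree; list the b-inputs left to right.
(b1 * b3) unparenthesizes to b1 * b3
(b2 * (b1 * b3)) unparenthesizes to b2 * b1 * b3
((b2 * (b1 * b3)) * b4) unparenthesizes to b2 * b1 * b3 * b4


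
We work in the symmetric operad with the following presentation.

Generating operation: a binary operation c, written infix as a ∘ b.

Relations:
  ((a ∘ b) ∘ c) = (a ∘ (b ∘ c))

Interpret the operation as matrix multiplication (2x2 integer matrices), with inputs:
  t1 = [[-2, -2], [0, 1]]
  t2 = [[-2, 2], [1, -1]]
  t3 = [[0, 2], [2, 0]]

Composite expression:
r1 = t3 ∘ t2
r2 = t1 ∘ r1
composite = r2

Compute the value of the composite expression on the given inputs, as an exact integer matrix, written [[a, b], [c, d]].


[[4, -4], [-4, 4]]

(t3 ∘ t2) = [[2, -2], [-4, 4]]
(t1 ∘ (t3 ∘ t2)) = [[4, -4], [-4, 4]]


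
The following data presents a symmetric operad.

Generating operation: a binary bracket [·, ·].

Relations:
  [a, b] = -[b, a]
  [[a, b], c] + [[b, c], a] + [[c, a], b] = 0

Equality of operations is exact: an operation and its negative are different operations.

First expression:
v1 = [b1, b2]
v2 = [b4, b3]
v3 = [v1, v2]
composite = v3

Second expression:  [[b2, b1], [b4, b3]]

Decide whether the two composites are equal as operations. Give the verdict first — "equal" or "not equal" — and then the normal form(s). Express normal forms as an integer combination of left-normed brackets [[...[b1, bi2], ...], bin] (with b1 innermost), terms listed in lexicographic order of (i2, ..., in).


Normal form of the first expression: -[[[b1, b2], b3], b4] + [[[b1, b2], b4], b3]
Normal form of the second expression: [[[b1, b2], b3], b4] - [[[b1, b2], b4], b3]
The forms do not match — not equal.

not equal: they reduce to -[[[b1, b2], b3], b4] + [[[b1, b2], b4], b3] and [[[b1, b2], b3], b4] - [[[b1, b2], b4], b3]


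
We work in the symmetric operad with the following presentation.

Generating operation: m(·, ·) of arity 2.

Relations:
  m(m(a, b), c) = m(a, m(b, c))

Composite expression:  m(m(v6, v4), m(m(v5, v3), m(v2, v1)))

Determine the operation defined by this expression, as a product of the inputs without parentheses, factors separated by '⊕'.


v6 ⊕ v4 ⊕ v5 ⊕ v3 ⊕ v2 ⊕ v1

Every regrouping of m is equal, so read the v-inputs in written order.
m(v6, v4) linearizes to v6 ⊕ v4
m(v5, v3) linearizes to v5 ⊕ v3
m(v2, v1) linearizes to v2 ⊕ v1
m(m(v5, v3), m(v2, v1)) linearizes to v5 ⊕ v3 ⊕ v2 ⊕ v1
m(m(v6, v4), m(m(v5, v3), m(v2, v1))) linearizes to v6 ⊕ v4 ⊕ v5 ⊕ v3 ⊕ v2 ⊕ v1


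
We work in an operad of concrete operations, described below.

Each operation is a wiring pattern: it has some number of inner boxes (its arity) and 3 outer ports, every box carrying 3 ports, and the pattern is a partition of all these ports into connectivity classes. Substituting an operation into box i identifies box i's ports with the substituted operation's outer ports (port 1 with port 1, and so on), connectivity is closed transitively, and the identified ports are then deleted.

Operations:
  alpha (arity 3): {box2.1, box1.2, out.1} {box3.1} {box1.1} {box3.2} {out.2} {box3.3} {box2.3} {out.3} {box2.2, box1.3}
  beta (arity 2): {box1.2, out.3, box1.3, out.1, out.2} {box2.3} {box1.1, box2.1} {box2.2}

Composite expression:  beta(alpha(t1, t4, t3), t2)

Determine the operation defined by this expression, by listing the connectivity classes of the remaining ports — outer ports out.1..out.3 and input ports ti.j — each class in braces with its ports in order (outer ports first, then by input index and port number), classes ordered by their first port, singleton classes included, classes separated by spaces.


{out.1, out.2, out.3} {t1.1} {t1.2, t2.1, t4.1} {t1.3, t4.2} {t2.2} {t2.3} {t3.1} {t3.2} {t3.3} {t4.3}

After gluing at beta, chains via deleted ports link the t-ports.
stage alpha: inputs (t1, t4, t3), connectivity {out.1, t1.2, t4.1} {out.2} {out.3} {t1.1} {t1.3, t4.2} {t3.1} {t3.2} {t3.3} {t4.3}, out.j its boundary
stage beta: inputs (t1, t4, t3, t2), connectivity {out.1, out.2, out.3} {t1.1} {t1.2, t2.1, t4.1} {t1.3, t4.2} {t2.2} {t2.3} {t3.1} {t3.2} {t3.3} {t4.3}, out.j its boundary


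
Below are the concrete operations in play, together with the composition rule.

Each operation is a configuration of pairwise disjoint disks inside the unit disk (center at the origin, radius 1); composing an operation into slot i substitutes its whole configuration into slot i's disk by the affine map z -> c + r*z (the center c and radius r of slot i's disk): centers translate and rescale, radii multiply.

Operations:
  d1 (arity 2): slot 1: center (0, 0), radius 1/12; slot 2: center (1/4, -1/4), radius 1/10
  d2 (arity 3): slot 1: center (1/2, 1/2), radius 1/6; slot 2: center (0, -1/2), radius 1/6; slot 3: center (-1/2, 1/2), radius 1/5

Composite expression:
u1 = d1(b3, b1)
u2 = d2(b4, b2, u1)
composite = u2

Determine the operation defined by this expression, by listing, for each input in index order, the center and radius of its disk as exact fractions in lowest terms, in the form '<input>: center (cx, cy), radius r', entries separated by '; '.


b1: center (-9/20, 9/20), radius 1/50; b2: center (0, -1/2), radius 1/6; b3: center (-1/2, 1/2), radius 1/60; b4: center (1/2, 1/2), radius 1/6


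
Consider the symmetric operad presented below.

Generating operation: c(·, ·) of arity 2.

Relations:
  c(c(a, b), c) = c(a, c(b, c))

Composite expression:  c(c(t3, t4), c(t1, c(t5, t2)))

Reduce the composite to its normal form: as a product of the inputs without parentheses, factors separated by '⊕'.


t3 ⊕ t4 ⊕ t1 ⊕ t5 ⊕ t2

Associativity of c dissolves the nesting; only the t-input order survives.
c(t3, t4) unparenthesizes to t3 ⊕ t4
c(t5, t2) unparenthesizes to t5 ⊕ t2
c(t1, c(t5, t2)) unparenthesizes to t1 ⊕ t5 ⊕ t2
c(c(t3, t4), c(t1, c(t5, t2))) unparenthesizes to t3 ⊕ t4 ⊕ t1 ⊕ t5 ⊕ t2


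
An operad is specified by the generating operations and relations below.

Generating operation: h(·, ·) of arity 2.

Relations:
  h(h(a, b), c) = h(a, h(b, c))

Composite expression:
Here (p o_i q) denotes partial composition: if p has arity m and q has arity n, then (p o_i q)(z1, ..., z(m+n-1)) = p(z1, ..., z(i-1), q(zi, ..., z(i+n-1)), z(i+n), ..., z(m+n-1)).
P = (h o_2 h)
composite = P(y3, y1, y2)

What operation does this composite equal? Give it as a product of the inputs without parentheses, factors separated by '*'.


y3 * y1 * y2

Key point: h is associative — brackets drop, the y-order remains.
h(y1, y2) spells out as y1 * y2
h(y3, h(y1, y2)) spells out as y3 * y1 * y2


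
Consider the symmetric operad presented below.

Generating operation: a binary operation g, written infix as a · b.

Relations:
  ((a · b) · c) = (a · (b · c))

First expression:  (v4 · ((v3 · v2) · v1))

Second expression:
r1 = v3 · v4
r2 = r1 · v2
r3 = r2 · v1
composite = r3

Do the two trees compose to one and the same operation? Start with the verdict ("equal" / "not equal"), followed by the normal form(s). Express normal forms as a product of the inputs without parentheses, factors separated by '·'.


not equal; the first gives v4 · v3 · v2 · v1 and the second v3 · v4 · v2 · v1

Normal form of the first expression: v4 · v3 · v2 · v1
Normal form of the second expression: v3 · v4 · v2 · v1
Different reductions; not equal.


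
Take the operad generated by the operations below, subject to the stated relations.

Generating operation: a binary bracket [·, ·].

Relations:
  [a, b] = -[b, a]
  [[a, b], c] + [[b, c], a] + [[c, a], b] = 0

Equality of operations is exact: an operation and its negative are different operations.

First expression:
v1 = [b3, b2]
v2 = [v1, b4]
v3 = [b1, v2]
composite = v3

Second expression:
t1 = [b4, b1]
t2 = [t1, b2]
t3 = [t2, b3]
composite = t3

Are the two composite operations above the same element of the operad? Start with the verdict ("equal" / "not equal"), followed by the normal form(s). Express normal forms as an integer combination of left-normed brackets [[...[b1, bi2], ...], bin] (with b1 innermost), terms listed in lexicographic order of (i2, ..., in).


not equal: they reduce to -[[[b1, b2], b3], b4] + [[[b1, b3], b2], b4] + [[[b1, b4], b2], b3] - [[[b1, b4], b3], b2] and -[[[b1, b4], b2], b3]

Normal form of the first expression: -[[[b1, b2], b3], b4] + [[[b1, b3], b2], b4] + [[[b1, b4], b2], b3] - [[[b1, b4], b3], b2]
Normal form of the second expression: -[[[b1, b4], b2], b3]
No match — not equal.


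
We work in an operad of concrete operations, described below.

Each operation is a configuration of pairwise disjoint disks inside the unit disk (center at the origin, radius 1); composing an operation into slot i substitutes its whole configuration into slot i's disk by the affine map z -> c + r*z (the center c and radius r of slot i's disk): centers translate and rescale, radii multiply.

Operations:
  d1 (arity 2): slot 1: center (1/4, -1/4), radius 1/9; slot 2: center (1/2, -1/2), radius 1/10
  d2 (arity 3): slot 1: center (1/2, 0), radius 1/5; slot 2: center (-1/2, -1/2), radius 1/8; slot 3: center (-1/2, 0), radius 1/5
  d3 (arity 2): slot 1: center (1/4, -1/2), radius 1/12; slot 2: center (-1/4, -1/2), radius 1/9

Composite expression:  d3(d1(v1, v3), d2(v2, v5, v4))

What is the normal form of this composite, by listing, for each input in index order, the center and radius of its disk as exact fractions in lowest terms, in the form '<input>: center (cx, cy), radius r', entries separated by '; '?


v1: center (13/48, -25/48), radius 1/108; v2: center (-7/36, -1/2), radius 1/45; v3: center (7/24, -13/24), radius 1/120; v4: center (-11/36, -1/2), radius 1/45; v5: center (-11/36, -5/9), radius 1/72

Affine substitution under d3: radii multiply and v-centers shift.
v1: after 2 affine steps, its disk has center (13/48, -25/48), radius 1/108
v3: after 2 affine steps, its disk has center (7/24, -13/24), radius 1/120
v2: after 2 affine steps, its disk has center (-7/36, -1/2), radius 1/45
v5: after 2 affine steps, its disk has center (-11/36, -5/9), radius 1/72
v4: after 2 affine steps, its disk has center (-11/36, -1/2), radius 1/45


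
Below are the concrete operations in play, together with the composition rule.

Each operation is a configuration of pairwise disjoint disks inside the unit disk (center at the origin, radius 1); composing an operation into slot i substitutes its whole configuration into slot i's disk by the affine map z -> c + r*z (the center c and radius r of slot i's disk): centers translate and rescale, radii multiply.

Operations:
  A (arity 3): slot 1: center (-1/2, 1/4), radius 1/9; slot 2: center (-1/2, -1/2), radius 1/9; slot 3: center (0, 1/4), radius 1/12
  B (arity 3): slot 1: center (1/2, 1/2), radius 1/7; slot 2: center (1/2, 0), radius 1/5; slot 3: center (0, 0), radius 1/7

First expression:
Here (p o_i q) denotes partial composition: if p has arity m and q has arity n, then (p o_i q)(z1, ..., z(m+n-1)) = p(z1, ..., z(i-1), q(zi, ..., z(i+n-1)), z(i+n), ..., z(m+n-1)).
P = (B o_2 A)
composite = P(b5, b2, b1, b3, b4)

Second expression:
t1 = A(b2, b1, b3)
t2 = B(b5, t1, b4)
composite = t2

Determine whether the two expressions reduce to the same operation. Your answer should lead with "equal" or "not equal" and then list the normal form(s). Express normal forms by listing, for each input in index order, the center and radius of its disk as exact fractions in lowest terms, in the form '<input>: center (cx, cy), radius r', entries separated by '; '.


equal; the common form is b1: center (2/5, -1/10), radius 1/45; b2: center (2/5, 1/20), radius 1/45; b3: center (1/2, 1/20), radius 1/60; b4: center (0, 0), radius 1/7; b5: center (1/2, 1/2), radius 1/7

In normal form, the first expression is b1: center (2/5, -1/10), radius 1/45; b2: center (2/5, 1/20), radius 1/45; b3: center (1/2, 1/20), radius 1/60; b4: center (0, 0), radius 1/7; b5: center (1/2, 1/2), radius 1/7
In normal form, the second expression is b1: center (2/5, -1/10), radius 1/45; b2: center (2/5, 1/20), radius 1/45; b3: center (1/2, 1/20), radius 1/60; b4: center (0, 0), radius 1/7; b5: center (1/2, 1/2), radius 1/7
The normal forms match — equal.


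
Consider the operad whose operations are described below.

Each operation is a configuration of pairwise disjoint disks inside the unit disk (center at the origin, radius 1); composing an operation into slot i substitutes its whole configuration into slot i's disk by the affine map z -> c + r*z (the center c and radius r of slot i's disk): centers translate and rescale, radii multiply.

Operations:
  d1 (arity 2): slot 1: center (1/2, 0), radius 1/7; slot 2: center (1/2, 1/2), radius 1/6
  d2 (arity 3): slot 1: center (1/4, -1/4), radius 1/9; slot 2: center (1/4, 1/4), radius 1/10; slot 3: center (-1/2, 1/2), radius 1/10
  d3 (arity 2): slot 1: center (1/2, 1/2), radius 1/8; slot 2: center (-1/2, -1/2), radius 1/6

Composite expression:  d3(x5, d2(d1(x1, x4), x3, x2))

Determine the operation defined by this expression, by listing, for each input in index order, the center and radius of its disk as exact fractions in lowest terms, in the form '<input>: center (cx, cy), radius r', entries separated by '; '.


x1: center (-97/216, -13/24), radius 1/378; x2: center (-7/12, -5/12), radius 1/60; x3: center (-11/24, -11/24), radius 1/60; x4: center (-97/216, -115/216), radius 1/324; x5: center (1/2, 1/2), radius 1/8

Only the slot chain above each x matters under d3; compose those maps.
x5 passes through 1 substitution, ending at center (1/2, 1/2), radius 1/8
x1 passes through 3 substitutions, ending at center (-97/216, -13/24), radius 1/378
x4 passes through 3 substitutions, ending at center (-97/216, -115/216), radius 1/324
x3 passes through 2 substitutions, ending at center (-11/24, -11/24), radius 1/60
x2 passes through 2 substitutions, ending at center (-7/12, -5/12), radius 1/60


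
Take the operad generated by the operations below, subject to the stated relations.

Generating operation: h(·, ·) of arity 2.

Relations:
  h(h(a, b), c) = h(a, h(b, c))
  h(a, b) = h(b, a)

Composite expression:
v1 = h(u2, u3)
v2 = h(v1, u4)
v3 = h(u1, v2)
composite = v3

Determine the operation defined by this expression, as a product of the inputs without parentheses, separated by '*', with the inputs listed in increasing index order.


u1 * u2 * u3 * u4

Reordering under h is free, so list the u-inputs canonically.
h(u2, u3) collapses to u2 * u3
h(h(u2, u3), u4) collapses to u2 * u3 * u4
h(u1, h(h(u2, u3), u4)) collapses to u1 * u2 * u3 * u4
commutativity sorts the factors: u1 * u2 * u3 * u4


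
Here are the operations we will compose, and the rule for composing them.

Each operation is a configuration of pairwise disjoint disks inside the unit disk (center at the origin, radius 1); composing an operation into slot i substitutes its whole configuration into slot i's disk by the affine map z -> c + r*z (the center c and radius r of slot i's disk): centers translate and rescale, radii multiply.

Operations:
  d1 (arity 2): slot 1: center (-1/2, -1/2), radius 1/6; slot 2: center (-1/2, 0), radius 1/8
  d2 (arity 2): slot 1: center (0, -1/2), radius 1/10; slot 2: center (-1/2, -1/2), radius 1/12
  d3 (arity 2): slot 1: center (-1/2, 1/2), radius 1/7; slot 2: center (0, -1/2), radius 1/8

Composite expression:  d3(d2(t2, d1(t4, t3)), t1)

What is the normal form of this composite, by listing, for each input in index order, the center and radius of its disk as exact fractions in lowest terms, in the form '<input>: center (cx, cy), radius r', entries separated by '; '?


t1: center (0, -1/2), radius 1/8; t2: center (-1/2, 3/7), radius 1/70; t3: center (-97/168, 3/7), radius 1/672; t4: center (-97/168, 71/168), radius 1/504


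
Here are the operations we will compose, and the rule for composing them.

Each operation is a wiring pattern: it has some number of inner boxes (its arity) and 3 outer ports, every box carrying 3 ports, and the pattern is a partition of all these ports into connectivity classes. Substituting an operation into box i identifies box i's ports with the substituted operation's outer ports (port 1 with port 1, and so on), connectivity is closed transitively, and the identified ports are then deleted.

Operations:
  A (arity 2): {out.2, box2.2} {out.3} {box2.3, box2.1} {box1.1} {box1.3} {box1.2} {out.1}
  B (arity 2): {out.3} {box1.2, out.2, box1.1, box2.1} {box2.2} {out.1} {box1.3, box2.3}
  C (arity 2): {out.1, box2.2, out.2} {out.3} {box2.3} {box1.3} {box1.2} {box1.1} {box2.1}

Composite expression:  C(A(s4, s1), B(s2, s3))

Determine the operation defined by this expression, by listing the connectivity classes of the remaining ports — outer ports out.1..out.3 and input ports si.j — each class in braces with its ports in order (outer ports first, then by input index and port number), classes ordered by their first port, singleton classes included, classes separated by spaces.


{out.1, out.2, s2.1, s2.2, s3.1} {out.3} {s1.1, s1.3} {s1.2} {s2.3, s3.3} {s3.2} {s4.1} {s4.2} {s4.3}

Connectivity passes through glued C-boundaries; trace each wire chain.
the subtree at A composes to {out.1} {out.2, s1.2} {out.3} {s1.1, s1.3} {s4.1} {s4.2} {s4.3} on (s4, s1); out.j = own outer ports
the subtree at B composes to {out.1} {out.2, s2.1, s2.2, s3.1} {out.3} {s2.3, s3.3} {s3.2} on (s2, s3); out.j = own outer ports
the subtree at C composes to {out.1, out.2, s2.1, s2.2, s3.1} {out.3} {s1.1, s1.3} {s1.2} {s2.3, s3.3} {s3.2} {s4.1} {s4.2} {s4.3} on (s4, s1, s2, s3); out.j = own outer ports


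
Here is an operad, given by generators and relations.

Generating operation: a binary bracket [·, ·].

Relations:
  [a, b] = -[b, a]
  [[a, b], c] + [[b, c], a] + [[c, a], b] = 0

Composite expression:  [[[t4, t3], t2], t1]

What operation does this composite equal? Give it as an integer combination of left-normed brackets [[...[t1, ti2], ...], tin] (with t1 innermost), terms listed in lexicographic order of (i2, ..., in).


-[[[t1, t2], t3], t4] + [[[t1, t2], t4], t3] + [[[t1, t3], t4], t2] - [[[t1, t4], t3], t2]

Expand each bracket as ab - ba; the t1-initial words give the coefficients.
Composite bracket: [[[t4, t3], t2], t1]
The bracket unfolds into 8 signed words via [a, b] = ab - ba (2^3 = 8).
Words beginning with t1 determine it all:
  sign of t1t2t3t4 is -1, so it contributes -[[[t1, t2], t3], t4]
  sign of t1t2t4t3 is +1, so it contributes +[[[t1, t2], t4], t3]
  sign of t1t3t4t2 is +1, so it contributes +[[[t1, t3], t4], t2]
  sign of t1t4t3t2 is -1, so it contributes -[[[t1, t4], t3], t2]
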